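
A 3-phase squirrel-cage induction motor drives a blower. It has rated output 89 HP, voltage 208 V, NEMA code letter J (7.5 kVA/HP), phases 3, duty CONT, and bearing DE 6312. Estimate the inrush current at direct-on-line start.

1850 A

S_LR = 7.5 × 89 = 667.5 kVA
I_LR = S_LR/(√3·V_L) = 667500/(1.732×208) = 1850 A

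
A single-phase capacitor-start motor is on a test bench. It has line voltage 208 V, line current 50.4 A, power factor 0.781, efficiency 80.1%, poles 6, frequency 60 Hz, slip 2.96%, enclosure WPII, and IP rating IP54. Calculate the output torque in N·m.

53.8 N·m

P_in = V·I·cosφ = 208 × 50.4 × 0.781 = 8187 W
P_out = η·P_in = 0.801 × 8187 = 6558 W
n_s = 120×60/6 = 1200 rpm; n = 1200×(1−0.0296) = 1164 rpm
ω = 2π×1164/60 = 121.9 rad/s
τ = P_out/ω = 6558/121.9 = 53.8 N·m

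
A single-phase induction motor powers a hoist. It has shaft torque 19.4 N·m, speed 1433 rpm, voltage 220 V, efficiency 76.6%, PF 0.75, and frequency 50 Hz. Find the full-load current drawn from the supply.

ω = 2π×1433/60 = 150.1 rad/s; P_out = τω = 19.4 × 150.1 = 2912 W
P_in = P_out / η = 2912 / 0.766 = 3802 W
I = P_in / (V·cosφ) = 3802 / (220 × 0.75) = 23 A

23 A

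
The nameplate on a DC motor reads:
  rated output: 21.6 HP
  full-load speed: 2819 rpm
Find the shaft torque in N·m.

54.6 N·m

P_out = 21.6 × 746 = 16114 W
ω = 2π × 2819/60 = 295.2 rad/s
τ = P_out/ω = 16114/295.2 = 54.6 N·m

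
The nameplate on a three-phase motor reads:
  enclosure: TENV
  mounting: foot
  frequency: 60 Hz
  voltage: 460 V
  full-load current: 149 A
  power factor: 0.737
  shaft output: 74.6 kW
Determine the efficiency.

85.3 %

P_out = 74.6 kW = 74600 W
P_in = √3·V_L·I_L·cosφ = 1.732 × 460 × 149 × 0.737 = 87490 W
η = P_out / P_in = 74600 / 87490 = 0.853 = 85.3%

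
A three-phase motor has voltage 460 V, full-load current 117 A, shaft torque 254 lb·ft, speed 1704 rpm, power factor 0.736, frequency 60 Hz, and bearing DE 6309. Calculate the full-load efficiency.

τ = 254 lb·ft × 1.356 = 344.4 N·m
ω = 2π × 1704/60 = 178.4 rad/s; P_out = τω = 344.4 × 178.4 = 61441 W
P_in = √3·V_L·I_L·cosφ = 1.732 × 460 × 117 × 0.736 = 68607 W
η = P_out / P_in = 61441 / 68607 = 0.896 = 89.6%

89.6 %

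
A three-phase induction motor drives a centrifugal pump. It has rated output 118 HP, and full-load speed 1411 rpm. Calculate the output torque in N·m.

P_out = 118 × 746 = 88028 W
ω = 2π × 1411/60 = 147.8 rad/s
τ = P_out/ω = 88028/147.8 = 596 N·m

596 N·m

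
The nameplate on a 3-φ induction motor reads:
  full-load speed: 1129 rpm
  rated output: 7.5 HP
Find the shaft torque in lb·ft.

34.9 lb·ft

P_out = 7.5 × 746 = 5595 W
ω = 2π × 1129/60 = 118.2 rad/s
τ = P_out/ω = 5595/118.2 = 47.34 N·m
In lb·ft: 47.34/1.356 = 34.9 lb·ft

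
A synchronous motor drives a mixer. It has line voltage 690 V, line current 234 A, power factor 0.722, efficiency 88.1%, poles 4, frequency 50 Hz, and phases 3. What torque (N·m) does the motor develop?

1130 N·m

P_in = √3·V·I·cosφ = 1.732 × 690 × 234 × 0.722 = 201906 W
P_out = η·P_in = 0.881 × 201906 = 177879 W
n = n_s = 120×50/4 = 1500 rpm (synchronous)
ω = 2π×1500/60 = 157.1 rad/s
τ = P_out/ω = 177879/157.1 = 1130 N·m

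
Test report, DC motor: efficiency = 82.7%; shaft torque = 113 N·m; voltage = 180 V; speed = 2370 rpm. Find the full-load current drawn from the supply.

188 A

ω = 2π×2370/60 = 248.2 rad/s; P_out = τω = 113 × 248.2 = 28047 W
P_in = P_out / η = 28047 / 0.827 = 33914 W
I = P_in / V = 33914 / 180 = 188 A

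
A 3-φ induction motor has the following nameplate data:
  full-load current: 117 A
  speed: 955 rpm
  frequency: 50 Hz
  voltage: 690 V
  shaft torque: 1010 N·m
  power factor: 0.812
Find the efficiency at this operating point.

89.0 %

ω = 2π × 955/60 = 100 rad/s; P_out = τω = 1010 × 100 = 101000 W
P_in = √3·V_L·I_L·cosφ = 1.732 × 690 × 117 × 0.812 = 113537 W
η = P_out / P_in = 101000 / 113537 = 0.890 = 89.0%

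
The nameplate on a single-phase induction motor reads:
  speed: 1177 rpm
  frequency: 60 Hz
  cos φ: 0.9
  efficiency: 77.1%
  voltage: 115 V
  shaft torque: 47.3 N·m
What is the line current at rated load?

73.1 A

ω = 2π×1177/60 = 123.3 rad/s; P_out = τω = 47.3 × 123.3 = 5832 W
P_in = P_out / η = 5832 / 0.771 = 7564 W
I = P_in / (V·cosφ) = 7564 / (115 × 0.9) = 73.1 A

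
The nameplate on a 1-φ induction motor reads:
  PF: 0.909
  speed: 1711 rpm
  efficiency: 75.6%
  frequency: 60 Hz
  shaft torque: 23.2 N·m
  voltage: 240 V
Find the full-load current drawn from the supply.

25.2 A

ω = 2π×1711/60 = 179.2 rad/s; P_out = τω = 23.2 × 179.2 = 4157 W
P_in = P_out / η = 4157 / 0.756 = 5499 W
I = P_in / (V·cosφ) = 5499 / (240 × 0.909) = 25.2 A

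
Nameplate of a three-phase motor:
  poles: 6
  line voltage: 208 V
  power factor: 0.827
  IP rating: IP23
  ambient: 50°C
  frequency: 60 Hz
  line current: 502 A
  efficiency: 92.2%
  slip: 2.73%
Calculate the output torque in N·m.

P_in = √3·V·I·cosφ = 1.732 × 208 × 502 × 0.827 = 149562 W
P_out = η·P_in = 0.922 × 149562 = 137896 W
n_s = 120×60/6 = 1200 rpm; n = 1200×(1−0.0273) = 1167 rpm
ω = 2π×1167/60 = 122.2 rad/s
τ = P_out/ω = 137896/122.2 = 1130 N·m

1130 N·m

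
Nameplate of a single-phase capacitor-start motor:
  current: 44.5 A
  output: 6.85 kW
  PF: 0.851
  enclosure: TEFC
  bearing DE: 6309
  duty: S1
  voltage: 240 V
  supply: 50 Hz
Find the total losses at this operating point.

2240 W

P_in = V·I·cosφ = 240×44.5×0.851 = 9089 W
P_out = 6850 W
Losses = P_in − P_out = 9089 − 6850 = 2239 W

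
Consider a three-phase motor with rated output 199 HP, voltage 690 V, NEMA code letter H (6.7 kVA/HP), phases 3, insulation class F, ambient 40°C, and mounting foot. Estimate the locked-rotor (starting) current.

1120 A

S_LR = 6.7 × 199 = 1333.3 kVA
I_LR = S_LR/(√3·V_L) = 1333300/(1.732×690) = 1120 A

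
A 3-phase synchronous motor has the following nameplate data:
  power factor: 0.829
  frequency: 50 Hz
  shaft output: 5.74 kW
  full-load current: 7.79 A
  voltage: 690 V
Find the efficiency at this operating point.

P_out = 5.74 kW = 5740 W
P_in = √3·V_L·I_L·cosφ = 1.732 × 690 × 7.79 × 0.829 = 7718 W
η = P_out / P_in = 5740 / 7718 = 0.744 = 74.4%

74.4 %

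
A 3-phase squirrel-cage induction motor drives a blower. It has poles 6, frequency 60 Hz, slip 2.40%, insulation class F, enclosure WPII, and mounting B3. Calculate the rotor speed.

n_s = 120f/p = 120×60/6 = 1200 rpm
n = n_s(1 − s) = 1200 × (1 − 0.024) = 1171 rpm

1171 rpm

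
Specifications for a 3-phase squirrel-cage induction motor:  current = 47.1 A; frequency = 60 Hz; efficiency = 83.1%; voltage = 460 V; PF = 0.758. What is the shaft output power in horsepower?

31.7 HP

P_in = √3·V·I·cosφ = 1.732 × 460 × 47.1 × 0.758 = 28444 W
P_out = η·P_in = 0.831 × 28444 = 23637 W
= 23637/746 = 31.7 HP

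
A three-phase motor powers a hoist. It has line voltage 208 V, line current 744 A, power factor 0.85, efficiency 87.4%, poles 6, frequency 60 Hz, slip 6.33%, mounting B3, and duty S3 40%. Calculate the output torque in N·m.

P_in = √3·V·I·cosφ = 1.732 × 208 × 744 × 0.85 = 227826 W
P_out = η·P_in = 0.874 × 227826 = 199120 W
n_s = 120×60/6 = 1200 rpm; n = 1200×(1−0.0633) = 1124 rpm
ω = 2π×1124/60 = 117.7 rad/s
τ = P_out/ω = 199120/117.7 = 1690 N·m

1690 N·m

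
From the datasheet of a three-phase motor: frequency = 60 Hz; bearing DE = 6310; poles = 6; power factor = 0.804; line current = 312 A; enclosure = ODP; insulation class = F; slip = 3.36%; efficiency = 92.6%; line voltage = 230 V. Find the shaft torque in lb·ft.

P_in = √3·V·I·cosφ = 1.732 × 230 × 312 × 0.804 = 99928 W
P_out = η·P_in = 0.926 × 99928 = 92533 W
n_s = 120×60/6 = 1200 rpm; n = 1200×(1−0.0336) = 1160 rpm
ω = 2π×1160/60 = 121.5 rad/s
τ = P_out/ω = 92533/121.5 = 761.6 N·m
In lb·ft: 761.6/1.356 = 562 lb·ft

562 lb·ft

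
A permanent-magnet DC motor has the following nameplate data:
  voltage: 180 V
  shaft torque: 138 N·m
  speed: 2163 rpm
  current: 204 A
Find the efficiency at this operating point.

85.1 %

ω = 2π × 2163/60 = 226.5 rad/s; P_out = τω = 138 × 226.5 = 31257 W
P_in = V·I = 180 × 204 = 36720 W
η = P_out / P_in = 31257 / 36720 = 0.851 = 85.1%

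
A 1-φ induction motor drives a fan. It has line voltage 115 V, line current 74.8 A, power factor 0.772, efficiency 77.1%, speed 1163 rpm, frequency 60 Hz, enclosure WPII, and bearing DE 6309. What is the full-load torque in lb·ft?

31 lb·ft

P_in = V·I·cosφ = 115 × 74.8 × 0.772 = 6641 W
P_out = η·P_in = 0.771 × 6641 = 5120 W
n = 1163 rpm
ω = 2π×1163/60 = 121.8 rad/s
τ = P_out/ω = 5120/121.8 = 42.04 N·m
In lb·ft: 42.04/1.356 = 31 lb·ft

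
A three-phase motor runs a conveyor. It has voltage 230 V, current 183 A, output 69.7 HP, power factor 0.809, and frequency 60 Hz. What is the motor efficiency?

P_out = 69.7 × 746 = 51996 W
P_in = √3·V_L·I_L·cosφ = 1.732 × 230 × 183 × 0.809 = 58976 W
η = P_out / P_in = 51996 / 58976 = 0.882 = 88.2%

88.2 %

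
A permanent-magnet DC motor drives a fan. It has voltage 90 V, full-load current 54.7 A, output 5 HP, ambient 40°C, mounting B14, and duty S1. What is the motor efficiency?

P_out = 5 × 746 = 3730 W
P_in = V·I = 90 × 54.7 = 4923 W
η = P_out / P_in = 3730 / 4923 = 0.758 = 75.8%

75.8 %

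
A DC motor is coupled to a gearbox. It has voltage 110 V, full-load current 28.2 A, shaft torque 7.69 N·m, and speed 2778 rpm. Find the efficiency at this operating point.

ω = 2π × 2778/60 = 290.9 rad/s; P_out = τω = 7.69 × 290.9 = 2237 W
P_in = V·I = 110 × 28.2 = 3102 W
η = P_out / P_in = 2237 / 3102 = 0.721 = 72.1%

72.1 %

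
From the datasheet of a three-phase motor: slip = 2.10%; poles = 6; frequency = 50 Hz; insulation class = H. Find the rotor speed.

979 rpm

n_s = 120f/p = 120×50/6 = 1000 rpm
n = n_s(1 − s) = 1000 × (1 − 0.021) = 979 rpm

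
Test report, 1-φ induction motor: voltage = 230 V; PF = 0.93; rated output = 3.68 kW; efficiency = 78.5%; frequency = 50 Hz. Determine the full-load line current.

P_out = 3.68 kW = 3680 W
P_in = P_out / η = 3680 / 0.785 = 4688 W
I = P_in / (V·cosφ) = 4688 / (230 × 0.93) = 21.9 A

21.9 A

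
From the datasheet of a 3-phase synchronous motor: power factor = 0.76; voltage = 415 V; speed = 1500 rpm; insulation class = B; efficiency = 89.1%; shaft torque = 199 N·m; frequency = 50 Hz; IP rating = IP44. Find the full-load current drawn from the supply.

64.2 A

ω = 2π×1500/60 = 157.1 rad/s; P_out = τω = 199 × 157.1 = 31263 W
P_in = P_out / η = 31263 / 0.891 = 35088 W
I_L = P_in / (√3·V_L·cosφ) = 35088 / (1.732 × 415 × 0.76) = 64.2 A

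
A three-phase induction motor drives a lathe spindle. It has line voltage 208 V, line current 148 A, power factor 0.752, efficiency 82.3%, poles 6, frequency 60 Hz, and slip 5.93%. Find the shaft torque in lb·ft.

206 lb·ft

P_in = √3·V·I·cosφ = 1.732 × 208 × 148 × 0.752 = 40095 W
P_out = η·P_in = 0.823 × 40095 = 32998 W
n_s = 120×60/6 = 1200 rpm; n = 1200×(1−0.0593) = 1129 rpm
ω = 2π×1129/60 = 118.2 rad/s
τ = P_out/ω = 32998/118.2 = 279.2 N·m
In lb·ft: 279.2/1.356 = 206 lb·ft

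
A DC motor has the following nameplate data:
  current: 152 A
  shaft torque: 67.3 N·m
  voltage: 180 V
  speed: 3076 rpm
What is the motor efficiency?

ω = 2π × 3076/60 = 322.1 rad/s; P_out = τω = 67.3 × 322.1 = 21677 W
P_in = V·I = 180 × 152 = 27360 W
η = P_out / P_in = 21677 / 27360 = 0.792 = 79.2%

79.2 %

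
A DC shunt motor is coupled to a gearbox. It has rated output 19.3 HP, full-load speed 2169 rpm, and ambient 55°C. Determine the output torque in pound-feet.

46.8 lb·ft

P_out = 19.3 × 746 = 14398 W
ω = 2π × 2169/60 = 227.1 rad/s
τ = P_out/ω = 14398/227.1 = 63.4 N·m
In lb·ft: 63.4/1.356 = 46.8 lb·ft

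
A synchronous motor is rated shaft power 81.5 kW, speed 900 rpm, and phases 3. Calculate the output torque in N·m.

ω = 2π × 900/60 = 94.25 rad/s
τ = P/ω = 81500/94.25 = 865 N·m

865 N·m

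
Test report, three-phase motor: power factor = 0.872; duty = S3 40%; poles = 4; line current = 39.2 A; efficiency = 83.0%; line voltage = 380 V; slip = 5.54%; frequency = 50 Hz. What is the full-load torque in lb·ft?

92.8 lb·ft

P_in = √3·V·I·cosφ = 1.732 × 380 × 39.2 × 0.872 = 22497 W
P_out = η·P_in = 0.83 × 22497 = 18673 W
n_s = 120×50/4 = 1500 rpm; n = 1500×(1−0.0554) = 1417 rpm
ω = 2π×1417/60 = 148.4 rad/s
τ = P_out/ω = 18673/148.4 = 125.8 N·m
In lb·ft: 125.8/1.356 = 92.8 lb·ft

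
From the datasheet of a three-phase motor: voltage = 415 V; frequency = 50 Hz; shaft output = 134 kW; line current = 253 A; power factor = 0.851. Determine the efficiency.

86.6 %

P_out = 134 kW = 134000 W
P_in = √3·V_L·I_L·cosφ = 1.732 × 415 × 253 × 0.851 = 154755 W
η = P_out / P_in = 134000 / 154755 = 0.866 = 86.6%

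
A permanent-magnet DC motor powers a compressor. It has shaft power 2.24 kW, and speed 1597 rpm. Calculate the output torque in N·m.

ω = 2π × 1597/60 = 167.2 rad/s
τ = P/ω = 2240/167.2 = 13.4 N·m

13.4 N·m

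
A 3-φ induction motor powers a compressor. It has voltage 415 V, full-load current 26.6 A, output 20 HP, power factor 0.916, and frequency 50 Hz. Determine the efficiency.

P_out = 20 × 746 = 14920 W
P_in = √3·V_L·I_L·cosφ = 1.732 × 415 × 26.6 × 0.916 = 17514 W
η = P_out / P_in = 14920 / 17514 = 0.852 = 85.2%

85.2 %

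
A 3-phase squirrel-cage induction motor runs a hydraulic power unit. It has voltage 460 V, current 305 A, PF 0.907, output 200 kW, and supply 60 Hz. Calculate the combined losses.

20.4 kW

P_in = √3·V·I·cosφ = 1.732×460×305×0.907 = 220401 W
P_out = 200000 W
Losses = P_in − P_out = 220401 − 200000 = 20401 W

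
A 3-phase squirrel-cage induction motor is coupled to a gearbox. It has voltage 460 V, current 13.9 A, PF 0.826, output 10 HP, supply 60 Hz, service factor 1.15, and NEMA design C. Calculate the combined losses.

P_in = √3·V·I·cosφ = 1.732×460×13.9×0.826 = 9147 W
P_out = 10×746 = 7460 W
Losses = P_in − P_out = 9147 − 7460 = 1687 W

1690 W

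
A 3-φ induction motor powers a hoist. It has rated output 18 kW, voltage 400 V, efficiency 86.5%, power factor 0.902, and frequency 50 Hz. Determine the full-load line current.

33.3 A

P_out = 18 kW = 18000 W
P_in = P_out / η = 18000 / 0.865 = 20809 W
I_L = P_in / (√3·V_L·cosφ) = 20809 / (1.732 × 400 × 0.902) = 33.3 A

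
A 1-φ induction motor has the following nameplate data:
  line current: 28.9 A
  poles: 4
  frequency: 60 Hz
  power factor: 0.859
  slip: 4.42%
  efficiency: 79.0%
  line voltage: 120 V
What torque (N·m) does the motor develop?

13.1 N·m

P_in = V·I·cosφ = 120 × 28.9 × 0.859 = 2979 W
P_out = η·P_in = 0.79 × 2979 = 2353 W
n_s = 120×60/4 = 1800 rpm; n = 1800×(1−0.0442) = 1720 rpm
ω = 2π×1720/60 = 180.1 rad/s
τ = P_out/ω = 2353/180.1 = 13.1 N·m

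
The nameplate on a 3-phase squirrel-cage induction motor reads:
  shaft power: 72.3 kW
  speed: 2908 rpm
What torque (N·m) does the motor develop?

ω = 2π × 2908/60 = 304.5 rad/s
τ = P/ω = 72300/304.5 = 237 N·m

237 N·m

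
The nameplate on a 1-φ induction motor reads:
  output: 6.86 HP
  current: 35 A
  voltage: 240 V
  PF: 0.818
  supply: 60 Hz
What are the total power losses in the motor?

1750 W

P_in = V·I·cosφ = 240×35×0.818 = 6871 W
P_out = 6.86×746 = 5118 W
Losses = P_in − P_out = 6871 − 5118 = 1753 W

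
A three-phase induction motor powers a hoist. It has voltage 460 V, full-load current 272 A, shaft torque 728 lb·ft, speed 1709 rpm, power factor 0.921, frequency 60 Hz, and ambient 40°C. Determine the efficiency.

τ = 728 lb·ft × 1.356 = 987.2 N·m
ω = 2π × 1709/60 = 179 rad/s; P_out = τω = 987.2 × 179 = 176709 W
P_in = √3·V_L·I_L·cosφ = 1.732 × 460 × 272 × 0.921 = 199588 W
η = P_out / P_in = 176709 / 199588 = 0.885 = 88.5%

88.5 %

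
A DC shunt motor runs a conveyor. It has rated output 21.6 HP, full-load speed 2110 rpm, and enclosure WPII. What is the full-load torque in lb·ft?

53.8 lb·ft

P_out = 21.6 × 746 = 16114 W
ω = 2π × 2110/60 = 221 rad/s
τ = P_out/ω = 16114/221 = 72.91 N·m
In lb·ft: 72.91/1.356 = 53.8 lb·ft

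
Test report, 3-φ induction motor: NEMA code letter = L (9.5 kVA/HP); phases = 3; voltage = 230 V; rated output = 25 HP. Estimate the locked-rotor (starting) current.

596 A

S_LR = 9.5 × 25 = 237.5 kVA
I_LR = S_LR/(√3·V_L) = 237500/(1.732×230) = 596 A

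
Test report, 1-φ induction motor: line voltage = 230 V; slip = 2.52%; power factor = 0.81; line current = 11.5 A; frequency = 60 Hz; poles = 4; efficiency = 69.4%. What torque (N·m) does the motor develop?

8.09 N·m

P_in = V·I·cosφ = 230 × 11.5 × 0.81 = 2142 W
P_out = η·P_in = 0.694 × 2142 = 1487 W
n_s = 120×60/4 = 1800 rpm; n = 1800×(1−0.0252) = 1755 rpm
ω = 2π×1755/60 = 183.8 rad/s
τ = P_out/ω = 1487/183.8 = 8.09 N·m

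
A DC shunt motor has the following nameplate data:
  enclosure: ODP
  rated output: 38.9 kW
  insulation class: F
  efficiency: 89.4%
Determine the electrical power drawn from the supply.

43.5 kW

P_out = 38900 W
P_in = P_out/η = 38900/0.894 = 43512 W = 43.5 kW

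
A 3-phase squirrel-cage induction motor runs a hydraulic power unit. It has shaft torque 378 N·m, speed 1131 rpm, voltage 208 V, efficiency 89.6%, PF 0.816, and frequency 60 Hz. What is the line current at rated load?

170 A

ω = 2π×1131/60 = 118.4 rad/s; P_out = τω = 378 × 118.4 = 44755 W
P_in = P_out / η = 44755 / 0.896 = 49950 W
I_L = P_in / (√3·V_L·cosφ) = 49950 / (1.732 × 208 × 0.816) = 170 A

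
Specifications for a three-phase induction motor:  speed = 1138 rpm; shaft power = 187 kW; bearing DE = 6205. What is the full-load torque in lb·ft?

ω = 2π × 1138/60 = 119.2 rad/s
τ = P/ω = 187000/119.2 = 1569 N·m
In lb·ft: 1569/1.356 = 1160 lb·ft

1160 lb·ft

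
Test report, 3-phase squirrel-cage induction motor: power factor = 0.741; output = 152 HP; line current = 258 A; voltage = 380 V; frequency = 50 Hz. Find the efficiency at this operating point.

P_out = 152 × 746 = 113392 W
P_in = √3·V_L·I_L·cosφ = 1.732 × 380 × 258 × 0.741 = 125826 W
η = P_out / P_in = 113392 / 125826 = 0.901 = 90.1%

90.1 %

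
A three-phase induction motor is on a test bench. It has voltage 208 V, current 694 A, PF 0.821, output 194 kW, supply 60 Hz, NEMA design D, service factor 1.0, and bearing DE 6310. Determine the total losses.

11300 W

P_in = √3·V·I·cosφ = 1.732×208×694×0.821 = 205265 W
P_out = 194000 W
Losses = P_in − P_out = 205265 − 194000 = 11265 W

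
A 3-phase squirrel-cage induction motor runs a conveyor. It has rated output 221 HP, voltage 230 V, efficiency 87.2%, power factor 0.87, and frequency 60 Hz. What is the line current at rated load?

546 A

P_out = 221 × 746 = 164866 W
P_in = P_out / η = 164866 / 0.872 = 189067 W
I_L = P_in / (√3·V_L·cosφ) = 189067 / (1.732 × 230 × 0.87) = 546 A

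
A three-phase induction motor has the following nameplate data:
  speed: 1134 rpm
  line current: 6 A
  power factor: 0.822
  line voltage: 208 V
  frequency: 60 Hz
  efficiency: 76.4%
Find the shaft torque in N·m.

11.4 N·m

P_in = √3·V·I·cosφ = 1.732 × 208 × 6 × 0.822 = 1777 W
P_out = η·P_in = 0.764 × 1777 = 1358 W
n = 1134 rpm
ω = 2π×1134/60 = 118.8 rad/s
τ = P_out/ω = 1358/118.8 = 11.4 N·m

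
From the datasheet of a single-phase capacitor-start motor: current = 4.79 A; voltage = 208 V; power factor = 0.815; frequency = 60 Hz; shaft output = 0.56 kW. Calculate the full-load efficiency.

69.0 %

P_out = 0.56 kW = 560 W
P_in = V·I·cosφ = 208 × 4.79 × 0.815 = 812 W
η = P_out / P_in = 560 / 812 = 0.690 = 69.0%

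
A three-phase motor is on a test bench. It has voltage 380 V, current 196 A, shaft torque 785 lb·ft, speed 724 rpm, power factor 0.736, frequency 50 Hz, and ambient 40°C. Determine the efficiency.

τ = 785 lb·ft × 1.356 = 1064 N·m
ω = 2π × 724/60 = 75.82 rad/s; P_out = τω = 1064 × 75.82 = 80672 W
P_in = √3·V_L·I_L·cosφ = 1.732 × 380 × 196 × 0.736 = 94944 W
η = P_out / P_in = 80672 / 94944 = 0.850 = 85.0%

85.0 %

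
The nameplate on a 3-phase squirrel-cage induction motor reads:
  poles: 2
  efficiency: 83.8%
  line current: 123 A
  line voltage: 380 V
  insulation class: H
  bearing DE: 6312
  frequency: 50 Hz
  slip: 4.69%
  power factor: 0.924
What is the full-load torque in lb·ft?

154 lb·ft

P_in = √3·V·I·cosφ = 1.732 × 380 × 123 × 0.924 = 74801 W
P_out = η·P_in = 0.838 × 74801 = 62683 W
n_s = 120×50/2 = 3000 rpm; n = 3000×(1−0.0469) = 2859 rpm
ω = 2π×2859/60 = 299.4 rad/s
τ = P_out/ω = 62683/299.4 = 209.4 N·m
In lb·ft: 209.4/1.356 = 154 lb·ft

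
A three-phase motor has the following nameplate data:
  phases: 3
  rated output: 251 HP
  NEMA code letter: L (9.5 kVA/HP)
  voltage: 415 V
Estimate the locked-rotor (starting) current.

3320 A

S_LR = 9.5 × 251 = 2384.5 kVA
I_LR = S_LR/(√3·V_L) = 2384500/(1.732×415) = 3320 A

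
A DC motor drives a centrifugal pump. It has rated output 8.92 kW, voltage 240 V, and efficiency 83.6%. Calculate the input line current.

44.5 A

P_out = 8.92 kW = 8920 W
P_in = P_out / η = 8920 / 0.836 = 10670 W
I = P_in / V = 10670 / 240 = 44.5 A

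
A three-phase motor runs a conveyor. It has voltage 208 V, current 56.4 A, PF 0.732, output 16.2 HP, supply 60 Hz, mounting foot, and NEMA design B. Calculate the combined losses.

2.79 kW

P_in = √3·V·I·cosφ = 1.732×208×56.4×0.732 = 14873 W
P_out = 16.2×746 = 12085 W
Losses = P_in − P_out = 14873 − 12085 = 2788 W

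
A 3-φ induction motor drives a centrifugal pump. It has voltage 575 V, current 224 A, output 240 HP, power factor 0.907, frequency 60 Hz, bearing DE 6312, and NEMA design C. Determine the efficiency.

P_out = 240 × 746 = 179040 W
P_in = √3·V_L·I_L·cosφ = 1.732 × 575 × 224 × 0.907 = 202335 W
η = P_out / P_in = 179040 / 202335 = 0.885 = 88.5%

88.5 %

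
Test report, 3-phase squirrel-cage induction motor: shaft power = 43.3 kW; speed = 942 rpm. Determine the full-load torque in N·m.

ω = 2π × 942/60 = 98.65 rad/s
τ = P/ω = 43300/98.65 = 439 N·m

439 N·m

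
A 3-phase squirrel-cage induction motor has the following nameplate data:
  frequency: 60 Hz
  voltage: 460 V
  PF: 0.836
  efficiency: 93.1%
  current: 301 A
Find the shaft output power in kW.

P_in = √3·V·I·cosφ = 1.732 × 460 × 301 × 0.836 = 200483 W
P_out = η·P_in = 0.931 × 200483 = 186650 W

187 kW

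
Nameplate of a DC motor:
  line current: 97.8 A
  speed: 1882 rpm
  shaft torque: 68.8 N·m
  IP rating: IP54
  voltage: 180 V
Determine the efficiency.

77.0 %

ω = 2π × 1882/60 = 197.1 rad/s; P_out = τω = 68.8 × 197.1 = 13560 W
P_in = V·I = 180 × 97.8 = 17604 W
η = P_out / P_in = 13560 / 17604 = 0.770 = 77.0%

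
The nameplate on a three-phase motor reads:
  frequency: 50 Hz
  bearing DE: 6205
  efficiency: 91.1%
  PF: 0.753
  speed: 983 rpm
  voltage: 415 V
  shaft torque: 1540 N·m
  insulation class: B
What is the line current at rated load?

321 A

ω = 2π×983/60 = 102.9 rad/s; P_out = τω = 1540 × 102.9 = 158466 W
P_in = P_out / η = 158466 / 0.911 = 173947 W
I_L = P_in / (√3·V_L·cosφ) = 173947 / (1.732 × 415 × 0.753) = 321 A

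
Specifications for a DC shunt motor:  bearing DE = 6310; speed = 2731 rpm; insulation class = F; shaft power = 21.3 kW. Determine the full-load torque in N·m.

74.5 N·m

ω = 2π × 2731/60 = 286 rad/s
τ = P/ω = 21300/286 = 74.5 N·m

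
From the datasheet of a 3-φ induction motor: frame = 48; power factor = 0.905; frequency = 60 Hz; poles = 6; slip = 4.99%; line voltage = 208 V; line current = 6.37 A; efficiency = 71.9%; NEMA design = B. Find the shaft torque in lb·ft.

P_in = √3·V·I·cosφ = 1.732 × 208 × 6.37 × 0.905 = 2077 W
P_out = η·P_in = 0.719 × 2077 = 1493 W
n_s = 120×60/6 = 1200 rpm; n = 1200×(1−0.0499) = 1140 rpm
ω = 2π×1140/60 = 119.4 rad/s
τ = P_out/ω = 1493/119.4 = 12.5 N·m
In lb·ft: 12.5/1.356 = 9.22 lb·ft

9.22 lb·ft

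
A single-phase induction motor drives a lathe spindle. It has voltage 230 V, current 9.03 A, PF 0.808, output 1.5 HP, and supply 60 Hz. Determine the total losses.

P_in = V·I·cosφ = 230×9.03×0.808 = 1678 W
P_out = 1.5×746 = 1119 W
Losses = P_in − P_out = 1678 − 1119 = 559 W

559 W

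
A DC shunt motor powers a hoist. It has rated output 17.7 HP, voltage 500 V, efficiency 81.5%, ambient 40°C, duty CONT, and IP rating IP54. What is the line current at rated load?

32.4 A

P_out = 17.7 × 746 = 13204 W
P_in = P_out / η = 13204 / 0.815 = 16201 W
I = P_in / V = 16201 / 500 = 32.4 A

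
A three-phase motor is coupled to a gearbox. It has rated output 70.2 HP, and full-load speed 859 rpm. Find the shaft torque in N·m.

582 N·m

P_out = 70.2 × 746 = 52369 W
ω = 2π × 859/60 = 89.95 rad/s
τ = P_out/ω = 52369/89.95 = 582 N·m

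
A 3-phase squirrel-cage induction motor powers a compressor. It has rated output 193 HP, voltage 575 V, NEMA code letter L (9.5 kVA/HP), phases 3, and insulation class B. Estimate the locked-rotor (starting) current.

S_LR = 9.5 × 193 = 1833.5 kVA
I_LR = S_LR/(√3·V_L) = 1833500/(1.732×575) = 1840 A

1840 A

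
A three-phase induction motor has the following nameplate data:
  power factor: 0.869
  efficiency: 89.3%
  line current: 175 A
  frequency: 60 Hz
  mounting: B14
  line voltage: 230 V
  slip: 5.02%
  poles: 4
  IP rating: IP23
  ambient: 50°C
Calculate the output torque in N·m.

302 N·m

P_in = √3·V·I·cosφ = 1.732 × 230 × 175 × 0.869 = 60581 W
P_out = η·P_in = 0.893 × 60581 = 54099 W
n_s = 120×60/4 = 1800 rpm; n = 1800×(1−0.0502) = 1710 rpm
ω = 2π×1710/60 = 179.1 rad/s
τ = P_out/ω = 54099/179.1 = 302 N·m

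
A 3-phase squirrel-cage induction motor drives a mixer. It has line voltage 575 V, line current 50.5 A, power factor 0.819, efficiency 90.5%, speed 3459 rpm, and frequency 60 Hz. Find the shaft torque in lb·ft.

75.9 lb·ft

P_in = √3·V·I·cosφ = 1.732 × 575 × 50.5 × 0.819 = 41190 W
P_out = η·P_in = 0.905 × 41190 = 37277 W
n = 3459 rpm
ω = 2π×3459/60 = 362.2 rad/s
τ = P_out/ω = 37277/362.2 = 102.9 N·m
In lb·ft: 102.9/1.356 = 75.9 lb·ft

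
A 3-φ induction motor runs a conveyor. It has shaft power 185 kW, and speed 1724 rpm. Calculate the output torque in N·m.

1020 N·m

ω = 2π × 1724/60 = 180.5 rad/s
τ = P/ω = 185000/180.5 = 1020 N·m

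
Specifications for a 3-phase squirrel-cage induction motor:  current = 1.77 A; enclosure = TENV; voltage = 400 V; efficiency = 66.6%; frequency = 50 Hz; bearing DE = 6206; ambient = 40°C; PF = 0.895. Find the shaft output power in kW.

P_in = √3·V·I·cosφ = 1.732 × 400 × 1.77 × 0.895 = 1097 W
P_out = η·P_in = 0.666 × 1097 = 731 W

0.731 kW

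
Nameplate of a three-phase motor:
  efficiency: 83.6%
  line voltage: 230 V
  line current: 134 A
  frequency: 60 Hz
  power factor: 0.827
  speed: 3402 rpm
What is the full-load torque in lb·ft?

P_in = √3·V·I·cosφ = 1.732 × 230 × 134 × 0.827 = 44145 W
P_out = η·P_in = 0.836 × 44145 = 36905 W
n = 3402 rpm
ω = 2π×3402/60 = 356.3 rad/s
τ = P_out/ω = 36905/356.3 = 103.6 N·m
In lb·ft: 103.6/1.356 = 76.4 lb·ft

76.4 lb·ft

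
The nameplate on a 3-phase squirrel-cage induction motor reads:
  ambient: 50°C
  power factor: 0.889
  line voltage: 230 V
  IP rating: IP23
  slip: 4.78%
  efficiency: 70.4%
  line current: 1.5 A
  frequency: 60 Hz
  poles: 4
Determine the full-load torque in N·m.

P_in = √3·V·I·cosφ = 1.732 × 230 × 1.5 × 0.889 = 531 W
P_out = η·P_in = 0.704 × 531 = 374 W
n_s = 120×60/4 = 1800 rpm; n = 1800×(1−0.0478) = 1714 rpm
ω = 2π×1714/60 = 179.5 rad/s
τ = P_out/ω = 374/179.5 = 2.08 N·m

2.08 N·m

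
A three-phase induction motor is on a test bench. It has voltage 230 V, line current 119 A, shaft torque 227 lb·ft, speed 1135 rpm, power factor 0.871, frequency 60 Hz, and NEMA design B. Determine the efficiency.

88.6 %

τ = 227 lb·ft × 1.356 = 307.8 N·m
ω = 2π × 1135/60 = 118.9 rad/s; P_out = τω = 307.8 × 118.9 = 36597 W
P_in = √3·V_L·I_L·cosφ = 1.732 × 230 × 119 × 0.871 = 41290 W
η = P_out / P_in = 36597 / 41290 = 0.886 = 88.6%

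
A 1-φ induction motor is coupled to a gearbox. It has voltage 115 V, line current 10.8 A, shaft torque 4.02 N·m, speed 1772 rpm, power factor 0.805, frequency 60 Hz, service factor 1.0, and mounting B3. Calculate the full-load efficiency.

74.6 %

ω = 2π × 1772/60 = 185.6 rad/s; P_out = τω = 4.02 × 185.6 = 746 W
P_in = V·I·cosφ = 115 × 10.8 × 0.805 = 1000 W
η = P_out / P_in = 746 / 1000 = 0.746 = 74.6%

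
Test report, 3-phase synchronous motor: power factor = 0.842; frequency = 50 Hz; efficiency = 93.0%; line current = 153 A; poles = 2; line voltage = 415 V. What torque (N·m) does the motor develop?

274 N·m

P_in = √3·V·I·cosφ = 1.732 × 415 × 153 × 0.842 = 92598 W
P_out = η·P_in = 0.93 × 92598 = 86116 W
n = n_s = 120×50/2 = 3000 rpm (synchronous)
ω = 2π×3000/60 = 314.2 rad/s
τ = P_out/ω = 86116/314.2 = 274 N·m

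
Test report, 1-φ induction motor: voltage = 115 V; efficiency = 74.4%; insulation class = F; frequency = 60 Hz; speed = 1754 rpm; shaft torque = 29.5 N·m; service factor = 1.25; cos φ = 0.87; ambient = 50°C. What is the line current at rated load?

72.8 A

ω = 2π×1754/60 = 183.7 rad/s; P_out = τω = 29.5 × 183.7 = 5419 W
P_in = P_out / η = 5419 / 0.744 = 7284 W
I = P_in / (V·cosφ) = 7284 / (115 × 0.87) = 72.8 A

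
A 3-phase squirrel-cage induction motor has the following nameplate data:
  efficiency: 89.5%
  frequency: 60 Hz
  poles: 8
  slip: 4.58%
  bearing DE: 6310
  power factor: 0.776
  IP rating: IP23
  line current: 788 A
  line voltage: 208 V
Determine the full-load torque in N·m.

P_in = √3·V·I·cosφ = 1.732 × 208 × 788 × 0.776 = 220292 W
P_out = η·P_in = 0.895 × 220292 = 197161 W
n_s = 120×60/8 = 900 rpm; n = 900×(1−0.0458) = 859 rpm
ω = 2π×859/60 = 89.95 rad/s
τ = P_out/ω = 197161/89.95 = 2190 N·m

2190 N·m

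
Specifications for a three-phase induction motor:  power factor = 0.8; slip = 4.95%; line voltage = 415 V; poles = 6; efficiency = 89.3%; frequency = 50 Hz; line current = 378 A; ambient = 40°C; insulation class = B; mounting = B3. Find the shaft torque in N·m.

P_in = √3·V·I·cosφ = 1.732 × 415 × 378 × 0.8 = 217359 W
P_out = η·P_in = 0.893 × 217359 = 194102 W
n_s = 120×50/6 = 1000 rpm; n = 1000×(1−0.0495) = 951 rpm
ω = 2π×951/60 = 99.59 rad/s
τ = P_out/ω = 194102/99.59 = 1950 N·m

1950 N·m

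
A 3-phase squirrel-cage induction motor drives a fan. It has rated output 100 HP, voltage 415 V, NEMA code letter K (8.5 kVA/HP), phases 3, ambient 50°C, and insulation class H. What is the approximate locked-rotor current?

S_LR = 8.5 × 100 = 850 kVA
I_LR = S_LR/(√3·V_L) = 850000/(1.732×415) = 1180 A

1180 A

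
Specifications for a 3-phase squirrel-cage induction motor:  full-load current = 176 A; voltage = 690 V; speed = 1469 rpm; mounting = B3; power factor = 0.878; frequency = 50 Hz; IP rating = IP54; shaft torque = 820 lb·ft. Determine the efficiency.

τ = 820 lb·ft × 1.356 = 1112 N·m
ω = 2π × 1469/60 = 153.8 rad/s; P_out = τω = 1112 × 153.8 = 171026 W
P_in = √3·V_L·I_L·cosφ = 1.732 × 690 × 176 × 0.878 = 184673 W
η = P_out / P_in = 171026 / 184673 = 0.926 = 92.6%

92.6 %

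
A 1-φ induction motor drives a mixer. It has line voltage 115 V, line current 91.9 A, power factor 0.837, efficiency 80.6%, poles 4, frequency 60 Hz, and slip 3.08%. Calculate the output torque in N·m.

P_in = V·I·cosφ = 115 × 91.9 × 0.837 = 8846 W
P_out = η·P_in = 0.806 × 8846 = 7130 W
n_s = 120×60/4 = 1800 rpm; n = 1800×(1−0.0308) = 1745 rpm
ω = 2π×1745/60 = 182.7 rad/s
τ = P_out/ω = 7130/182.7 = 39 N·m

39 N·m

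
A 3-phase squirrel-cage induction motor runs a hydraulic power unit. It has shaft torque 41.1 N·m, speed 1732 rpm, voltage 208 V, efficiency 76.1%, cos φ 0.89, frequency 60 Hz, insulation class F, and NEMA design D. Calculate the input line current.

ω = 2π×1732/60 = 181.4 rad/s; P_out = τω = 41.1 × 181.4 = 7456 W
P_in = P_out / η = 7456 / 0.761 = 9798 W
I_L = P_in / (√3·V_L·cosφ) = 9798 / (1.732 × 208 × 0.89) = 30.6 A

30.6 A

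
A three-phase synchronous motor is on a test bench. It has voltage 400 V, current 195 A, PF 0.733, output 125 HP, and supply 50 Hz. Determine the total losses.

5780 W

P_in = √3·V·I·cosφ = 1.732×400×195×0.733 = 99025 W
P_out = 125×746 = 93250 W
Losses = P_in − P_out = 99025 − 93250 = 5775 W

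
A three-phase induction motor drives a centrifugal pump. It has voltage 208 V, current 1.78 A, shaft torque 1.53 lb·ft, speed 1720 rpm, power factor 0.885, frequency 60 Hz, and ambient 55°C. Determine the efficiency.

τ = 1.53 lb·ft × 1.356 = 2.075 N·m
ω = 2π × 1720/60 = 180.1 rad/s; P_out = τω = 2.075 × 180.1 = 374 W
P_in = √3·V_L·I_L·cosφ = 1.732 × 208 × 1.78 × 0.885 = 568 W
η = P_out / P_in = 374 / 568 = 0.658 = 65.8%

65.8 %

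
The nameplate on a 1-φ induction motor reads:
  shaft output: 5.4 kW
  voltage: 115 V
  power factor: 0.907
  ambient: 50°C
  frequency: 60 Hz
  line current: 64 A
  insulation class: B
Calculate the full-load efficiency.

P_out = 5.4 kW = 5400 W
P_in = V·I·cosφ = 115 × 64 × 0.907 = 6676 W
η = P_out / P_in = 5400 / 6676 = 0.809 = 80.9%

80.9 %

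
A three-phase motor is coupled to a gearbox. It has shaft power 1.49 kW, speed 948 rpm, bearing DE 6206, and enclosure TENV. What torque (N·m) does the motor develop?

ω = 2π × 948/60 = 99.27 rad/s
τ = P/ω = 1490/99.27 = 15 N·m

15 N·m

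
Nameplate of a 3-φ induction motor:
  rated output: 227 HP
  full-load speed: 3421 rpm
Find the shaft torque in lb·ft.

P_out = 227 × 746 = 169342 W
ω = 2π × 3421/60 = 358.2 rad/s
τ = P_out/ω = 169342/358.2 = 472.8 N·m
In lb·ft: 472.8/1.356 = 349 lb·ft

349 lb·ft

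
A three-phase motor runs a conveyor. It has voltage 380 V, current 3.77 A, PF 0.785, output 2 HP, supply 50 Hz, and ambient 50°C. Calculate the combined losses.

456 W

P_in = √3·V·I·cosφ = 1.732×380×3.77×0.785 = 1948 W
P_out = 2×746 = 1492 W
Losses = P_in − P_out = 1948 − 1492 = 456 W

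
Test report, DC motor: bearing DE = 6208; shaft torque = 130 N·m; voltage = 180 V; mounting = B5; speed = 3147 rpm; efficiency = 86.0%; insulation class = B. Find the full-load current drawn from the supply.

ω = 2π×3147/60 = 329.6 rad/s; P_out = τω = 130 × 329.6 = 42848 W
P_in = P_out / η = 42848 / 0.860 = 49823 W
I = P_in / V = 49823 / 180 = 277 A

277 A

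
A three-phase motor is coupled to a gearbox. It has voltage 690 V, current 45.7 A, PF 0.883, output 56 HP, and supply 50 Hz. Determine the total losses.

P_in = √3·V·I·cosφ = 1.732×690×45.7×0.883 = 48225 W
P_out = 56×746 = 41776 W
Losses = P_in − P_out = 48225 − 41776 = 6449 W

6.45 kW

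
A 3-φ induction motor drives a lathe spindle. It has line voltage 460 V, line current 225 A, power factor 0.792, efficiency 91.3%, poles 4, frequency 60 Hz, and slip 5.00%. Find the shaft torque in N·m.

P_in = √3·V·I·cosφ = 1.732 × 460 × 225 × 0.792 = 141976 W
P_out = η·P_in = 0.913 × 141976 = 129624 W
n_s = 120×60/4 = 1800 rpm; n = 1800×(1−0.05) = 1710 rpm
ω = 2π×1710/60 = 179.1 rad/s
τ = P_out/ω = 129624/179.1 = 724 N·m

724 N·m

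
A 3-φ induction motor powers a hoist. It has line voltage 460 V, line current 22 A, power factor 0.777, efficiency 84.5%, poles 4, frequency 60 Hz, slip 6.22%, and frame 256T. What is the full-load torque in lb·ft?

48 lb·ft

P_in = √3·V·I·cosφ = 1.732 × 460 × 22 × 0.777 = 13619 W
P_out = η·P_in = 0.845 × 13619 = 11508 W
n_s = 120×60/4 = 1800 rpm; n = 1800×(1−0.0622) = 1688 rpm
ω = 2π×1688/60 = 176.8 rad/s
τ = P_out/ω = 11508/176.8 = 65.09 N·m
In lb·ft: 65.09/1.356 = 48 lb·ft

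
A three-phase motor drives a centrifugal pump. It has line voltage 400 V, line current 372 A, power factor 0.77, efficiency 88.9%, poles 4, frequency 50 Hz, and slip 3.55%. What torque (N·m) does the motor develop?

P_in = √3·V·I·cosφ = 1.732 × 400 × 372 × 0.77 = 198446 W
P_out = η·P_in = 0.889 × 198446 = 176418 W
n_s = 120×50/4 = 1500 rpm; n = 1500×(1−0.0355) = 1447 rpm
ω = 2π×1447/60 = 151.5 rad/s
τ = P_out/ω = 176418/151.5 = 1160 N·m

1160 N·m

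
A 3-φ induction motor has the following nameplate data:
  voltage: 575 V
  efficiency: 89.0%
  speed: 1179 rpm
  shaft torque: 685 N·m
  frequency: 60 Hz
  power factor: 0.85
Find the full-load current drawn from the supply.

112 A

ω = 2π×1179/60 = 123.5 rad/s; P_out = τω = 685 × 123.5 = 84598 W
P_in = P_out / η = 84598 / 0.890 = 95054 W
I_L = P_in / (√3·V_L·cosφ) = 95054 / (1.732 × 575 × 0.85) = 112 A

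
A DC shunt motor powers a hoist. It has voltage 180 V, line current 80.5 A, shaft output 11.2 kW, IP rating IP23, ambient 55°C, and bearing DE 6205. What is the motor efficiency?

77.3 %

P_out = 11.2 kW = 11200 W
P_in = V·I = 180 × 80.5 = 14490 W
η = P_out / P_in = 11200 / 14490 = 0.773 = 77.3%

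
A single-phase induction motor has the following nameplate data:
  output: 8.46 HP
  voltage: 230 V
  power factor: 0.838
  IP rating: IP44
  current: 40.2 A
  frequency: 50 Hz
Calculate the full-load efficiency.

P_out = 8.46 × 746 = 6311 W
P_in = V·I·cosφ = 230 × 40.2 × 0.838 = 7748 W
η = P_out / P_in = 6311 / 7748 = 0.815 = 81.5%

81.5 %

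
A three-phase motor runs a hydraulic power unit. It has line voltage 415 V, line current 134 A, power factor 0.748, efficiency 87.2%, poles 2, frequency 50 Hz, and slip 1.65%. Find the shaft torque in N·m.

203 N·m

P_in = √3·V·I·cosφ = 1.732 × 415 × 134 × 0.748 = 72045 W
P_out = η·P_in = 0.872 × 72045 = 62823 W
n_s = 120×50/2 = 3000 rpm; n = 3000×(1−0.0165) = 2951 rpm
ω = 2π×2951/60 = 309 rad/s
τ = P_out/ω = 62823/309 = 203 N·m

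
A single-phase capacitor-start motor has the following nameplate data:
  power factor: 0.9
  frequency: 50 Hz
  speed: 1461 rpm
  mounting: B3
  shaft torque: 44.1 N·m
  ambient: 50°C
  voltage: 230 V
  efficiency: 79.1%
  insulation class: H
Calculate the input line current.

41.2 A

ω = 2π×1461/60 = 153 rad/s; P_out = τω = 44.1 × 153 = 6747 W
P_in = P_out / η = 6747 / 0.791 = 8530 W
I = P_in / (V·cosφ) = 8530 / (230 × 0.9) = 41.2 A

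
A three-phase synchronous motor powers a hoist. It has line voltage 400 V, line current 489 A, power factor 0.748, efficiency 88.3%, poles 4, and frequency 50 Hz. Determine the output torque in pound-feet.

1050 lb·ft

P_in = √3·V·I·cosφ = 1.732 × 400 × 489 × 0.748 = 253407 W
P_out = η·P_in = 0.883 × 253407 = 223758 W
n = n_s = 120×50/4 = 1500 rpm (synchronous)
ω = 2π×1500/60 = 157.1 rad/s
τ = P_out/ω = 223758/157.1 = 1424 N·m
In lb·ft: 1424/1.356 = 1050 lb·ft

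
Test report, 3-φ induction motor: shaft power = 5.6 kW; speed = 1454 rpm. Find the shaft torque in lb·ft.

ω = 2π × 1454/60 = 152.3 rad/s
τ = P/ω = 5600/152.3 = 36.77 N·m
In lb·ft: 36.77/1.356 = 27.1 lb·ft

27.1 lb·ft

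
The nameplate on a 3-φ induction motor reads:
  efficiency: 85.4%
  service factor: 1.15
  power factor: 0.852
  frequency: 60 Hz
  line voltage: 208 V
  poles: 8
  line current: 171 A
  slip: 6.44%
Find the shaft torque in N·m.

P_in = √3·V·I·cosφ = 1.732 × 208 × 171 × 0.852 = 52486 W
P_out = η·P_in = 0.854 × 52486 = 44823 W
n_s = 120×60/8 = 900 rpm; n = 900×(1−0.0644) = 842 rpm
ω = 2π×842/60 = 88.17 rad/s
τ = P_out/ω = 44823/88.17 = 508 N·m

508 N·m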